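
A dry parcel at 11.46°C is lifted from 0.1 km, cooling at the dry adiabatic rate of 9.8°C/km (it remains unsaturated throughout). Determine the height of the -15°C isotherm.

Height above start = (11.46 − (-15)) / 9.8 = 2.7 km
Altitude = 100 m + 2700 m = 2800 m

2.8 km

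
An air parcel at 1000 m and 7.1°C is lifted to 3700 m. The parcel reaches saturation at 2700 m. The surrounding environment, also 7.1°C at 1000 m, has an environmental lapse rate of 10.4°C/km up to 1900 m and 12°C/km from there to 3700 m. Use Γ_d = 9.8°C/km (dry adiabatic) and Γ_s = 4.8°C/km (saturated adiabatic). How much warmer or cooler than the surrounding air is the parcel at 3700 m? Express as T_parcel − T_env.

+9.5°C (parcel warmer than environment)

Parcel:
  From 1000 m to 2700 m (dry): cools by 9.8 × 1.7 = 16.66°C, giving -9.56°C.
  From 2700 m to 3700 m (saturated): cools by 4.8 × 1 = 4.8°C, giving -14.36°C.
Environment:
  From 1000 m to 1900 m (environment, lower layer): cools by 10.4 × 0.9 = 9.36°C, giving -2.26°C.
  From 1900 m to 3700 m (environment, upper layer): cools by 12 × 1.8 = 21.6°C, giving -23.86°C.
T_parcel − T_env = -14.36 − (-23.86) = +9.5°C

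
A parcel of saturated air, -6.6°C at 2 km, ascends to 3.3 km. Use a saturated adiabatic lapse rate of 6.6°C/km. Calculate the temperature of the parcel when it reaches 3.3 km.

-15.18°C

2000–3300 m, saturated adiabatic: Δz = 1.3 km ⇒ ΔT = -8.58°C; T = -15.18°C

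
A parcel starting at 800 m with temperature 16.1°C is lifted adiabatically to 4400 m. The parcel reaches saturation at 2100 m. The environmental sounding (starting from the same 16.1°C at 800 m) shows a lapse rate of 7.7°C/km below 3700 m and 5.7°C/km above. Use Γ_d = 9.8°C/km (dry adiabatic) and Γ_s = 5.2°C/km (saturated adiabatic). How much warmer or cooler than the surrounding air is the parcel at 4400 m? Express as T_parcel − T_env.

+1.62°C (parcel warmer than environment)

Parcel:
  800 → 2100 m (dry, 9.8°C/km): ΔT = -9.8 × 1.3 = -12.74°C → T = 3.36°C
  2100 → 4400 m (saturated, 5.2°C/km): ΔT = -5.2 × 2.3 = -11.96°C → T = -8.6°C
Environment:
  800 → 3700 m (environment, lower layer, 7.7°C/km): ΔT = -7.7 × 2.9 = -22.33°C → T = -6.23°C
  3700 → 4400 m (environment, upper layer, 5.7°C/km): ΔT = -5.7 × 0.7 = -3.99°C → T = -10.22°C
T_parcel − T_env = -8.6 − (-10.22) = +1.62°C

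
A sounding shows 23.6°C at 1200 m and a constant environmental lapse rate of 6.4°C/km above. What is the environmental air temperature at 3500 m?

8.88°C

1200 → 3500 m (environmental, 6.4°C/km): ΔT = -6.4 × 2.3 = -14.72°C → T = 8.88°C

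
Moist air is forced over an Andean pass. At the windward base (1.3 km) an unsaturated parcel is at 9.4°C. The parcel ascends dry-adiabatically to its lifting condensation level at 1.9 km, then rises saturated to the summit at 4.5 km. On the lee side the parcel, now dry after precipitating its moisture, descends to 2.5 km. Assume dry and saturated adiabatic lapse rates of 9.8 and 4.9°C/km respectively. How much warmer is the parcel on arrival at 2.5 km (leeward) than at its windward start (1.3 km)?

Dry to 1900 m: -9.8 × 0.6 km = -5.88°C, so T = 3.52°C.
Saturated to 4500 m: -4.9 × 2.6 km = -12.74°C, so T = -9.22°C.
Dry descent to 2500 m: +9.8 × 2 km = +19.6°C, so T = 10.38°C.
Net change vs windward start: 10.38 − 9.4 = +0.98°C

+0.98°C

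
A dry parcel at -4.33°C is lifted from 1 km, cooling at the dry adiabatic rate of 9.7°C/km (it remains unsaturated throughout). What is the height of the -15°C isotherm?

Height above start = (-4.33 − (-15)) / 9.7 = 1.1 km
Altitude = 1000 m + 1100 m = 2100 m

2.1 km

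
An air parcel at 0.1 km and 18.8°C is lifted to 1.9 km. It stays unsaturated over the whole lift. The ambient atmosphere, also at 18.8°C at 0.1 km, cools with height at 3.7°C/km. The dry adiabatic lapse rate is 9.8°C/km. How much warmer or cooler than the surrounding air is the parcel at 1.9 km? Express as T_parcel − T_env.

-10.98°C (parcel cooler than environment)

Parcel:
  100 → 1900 m (dry, 9.8°C/km): ΔT = -9.8 × 1.8 = -17.64°C → T = 1.16°C
Environment:
  100 → 1900 m (environment, 3.7°C/km): ΔT = -3.7 × 1.8 = -6.66°C → T = 12.14°C
T_parcel − T_env = 1.16 − 12.14 = -10.98°C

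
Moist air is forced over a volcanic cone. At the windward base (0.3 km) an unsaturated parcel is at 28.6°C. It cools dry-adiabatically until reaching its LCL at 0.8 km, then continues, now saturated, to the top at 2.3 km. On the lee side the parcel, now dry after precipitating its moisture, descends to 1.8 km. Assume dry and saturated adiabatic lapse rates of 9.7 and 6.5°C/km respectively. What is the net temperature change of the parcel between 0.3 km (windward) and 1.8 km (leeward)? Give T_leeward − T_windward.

-9.75°C

Dry to 800 m: -9.7 × 0.5 km = -4.85°C, so T = 23.75°C.
Saturated to 2300 m: -6.5 × 1.5 km = -9.75°C, so T = 14°C.
Dry descent to 1800 m: +9.7 × 0.5 km = +4.85°C, so T = 18.85°C.
Net change vs windward start: 18.85 − 28.6 = -9.75°C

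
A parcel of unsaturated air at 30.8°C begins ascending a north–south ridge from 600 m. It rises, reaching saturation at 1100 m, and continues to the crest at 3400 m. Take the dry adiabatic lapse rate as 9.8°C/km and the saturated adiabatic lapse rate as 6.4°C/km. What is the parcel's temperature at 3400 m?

From 600 m to 1100 m (dry): cools by 9.8 × 0.5 = 4.9°C, giving 25.9°C.
From 1100 m to 3400 m (saturated): cools by 6.4 × 2.3 = 14.72°C, giving 11.18°C.

11.18°C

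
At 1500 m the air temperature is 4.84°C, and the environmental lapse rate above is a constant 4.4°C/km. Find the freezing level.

2600 m

Height above start = (4.84 − 0) / 4.4 = 1.1 km
Altitude = 1500 m + 1100 m = 2600 m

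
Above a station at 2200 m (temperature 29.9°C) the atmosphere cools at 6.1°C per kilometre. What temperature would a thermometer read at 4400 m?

Environmental to 4400 m: -6.1 × 2.2 km = -13.42°C, so T = 16.48°C.

16.48°C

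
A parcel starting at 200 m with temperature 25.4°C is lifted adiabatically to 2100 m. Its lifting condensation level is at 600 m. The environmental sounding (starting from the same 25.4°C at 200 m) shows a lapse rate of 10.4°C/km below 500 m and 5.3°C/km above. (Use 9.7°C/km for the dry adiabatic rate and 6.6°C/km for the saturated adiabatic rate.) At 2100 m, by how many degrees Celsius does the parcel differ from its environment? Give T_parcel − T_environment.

-2.18°C (parcel cooler than environment)

Parcel:
  Dry to 600 m: -9.7 × 0.4 km = -3.88°C, so T = 21.52°C.
  Saturated to 2100 m: -6.6 × 1.5 km = -9.9°C, so T = 11.62°C.
Environment:
  Environment, lower layer to 500 m: -10.4 × 0.3 km = -3.12°C, so T = 22.28°C.
  Environment, upper layer to 2100 m: -5.3 × 1.6 km = -8.48°C, so T = 13.8°C.
T_parcel − T_env = 11.62 − 13.8 = -2.18°C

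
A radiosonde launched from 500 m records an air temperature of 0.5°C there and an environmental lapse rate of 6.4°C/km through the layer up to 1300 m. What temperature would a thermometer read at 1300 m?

-4.62°C

Environmental to 1300 m: -6.4 × 0.8 km = -5.12°C, so T = -4.62°C.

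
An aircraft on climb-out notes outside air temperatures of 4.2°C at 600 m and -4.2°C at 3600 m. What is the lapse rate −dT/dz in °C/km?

Γ = −ΔT/Δz = (4.2 − (-4.2)) / (3600 − 600) m
  = 8.4°C / 3 km = 2.8°C/km

2.8°C/km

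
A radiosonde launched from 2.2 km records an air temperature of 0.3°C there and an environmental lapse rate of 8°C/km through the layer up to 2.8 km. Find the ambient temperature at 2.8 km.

Environmental to 2800 m: -8 × 0.6 km = -4.8°C, so T = -4.5°C.

-4.5°C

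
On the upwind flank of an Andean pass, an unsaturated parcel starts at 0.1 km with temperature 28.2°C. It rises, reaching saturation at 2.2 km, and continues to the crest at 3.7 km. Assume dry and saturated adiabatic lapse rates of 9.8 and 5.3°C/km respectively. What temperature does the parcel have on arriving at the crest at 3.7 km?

-0.33°C

Dry to 2200 m: -9.8 × 2.1 km = -20.58°C, so T = 7.62°C.
Saturated to 3700 m: -5.3 × 1.5 km = -7.95°C, so T = -0.33°C.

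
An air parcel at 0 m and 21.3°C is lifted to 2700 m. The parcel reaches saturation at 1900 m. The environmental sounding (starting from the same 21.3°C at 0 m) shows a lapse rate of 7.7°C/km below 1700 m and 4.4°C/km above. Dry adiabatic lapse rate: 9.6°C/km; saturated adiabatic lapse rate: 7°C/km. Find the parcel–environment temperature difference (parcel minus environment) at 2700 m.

Parcel:
  Dry to 1900 m: -9.6 × 1.9 km = -18.24°C, so T = 3.06°C.
  Saturated to 2700 m: -7 × 0.8 km = -5.6°C, so T = -2.54°C.
Environment:
  Environment, lower layer to 1700 m: -7.7 × 1.7 km = -13.09°C, so T = 8.21°C.
  Environment, upper layer to 2700 m: -4.4 × 1 km = -4.4°C, so T = 3.81°C.
T_parcel − T_env = -2.54 − 3.81 = -6.35°C

-6.35°C (parcel cooler than environment)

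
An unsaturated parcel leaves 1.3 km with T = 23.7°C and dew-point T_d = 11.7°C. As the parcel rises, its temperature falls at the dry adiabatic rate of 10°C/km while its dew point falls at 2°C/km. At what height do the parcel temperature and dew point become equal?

2.8 km

T and T_d converge at 10 − 2 = 8°C per km
Height above start = (23.7 − 11.7) / 8 = 1.5 km
LCL altitude = 1300 m + 1500 m = 2800 m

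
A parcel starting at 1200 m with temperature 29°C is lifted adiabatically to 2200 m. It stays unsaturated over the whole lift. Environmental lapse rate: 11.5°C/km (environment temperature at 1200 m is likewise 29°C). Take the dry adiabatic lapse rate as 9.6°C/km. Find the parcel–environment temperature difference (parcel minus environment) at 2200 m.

Parcel:
  1200–2200 m, dry: Δz = 1 km ⇒ ΔT = -9.6°C; T = 19.4°C
Environment:
  1200–2200 m, environment: Δz = 1 km ⇒ ΔT = -11.5°C; T = 17.5°C
T_parcel − T_env = 19.4 − 17.5 = +1.9°C

+1.9°C (parcel warmer than environment)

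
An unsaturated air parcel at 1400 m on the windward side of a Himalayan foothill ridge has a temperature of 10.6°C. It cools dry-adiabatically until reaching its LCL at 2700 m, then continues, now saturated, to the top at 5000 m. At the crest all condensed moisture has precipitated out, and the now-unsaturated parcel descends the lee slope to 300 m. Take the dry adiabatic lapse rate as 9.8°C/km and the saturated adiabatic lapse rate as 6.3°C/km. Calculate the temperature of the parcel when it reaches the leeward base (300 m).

29.43°C

From 1400 m to 2700 m (dry): cools by 9.8 × 1.3 = 12.74°C, giving -2.14°C.
From 2700 m to 5000 m (saturated): cools by 6.3 × 2.3 = 14.49°C, giving -16.63°C.
From 5000 m to 300 m (dry descent): warms by 9.8 × 4.7 = 46.06°C, giving 29.43°C.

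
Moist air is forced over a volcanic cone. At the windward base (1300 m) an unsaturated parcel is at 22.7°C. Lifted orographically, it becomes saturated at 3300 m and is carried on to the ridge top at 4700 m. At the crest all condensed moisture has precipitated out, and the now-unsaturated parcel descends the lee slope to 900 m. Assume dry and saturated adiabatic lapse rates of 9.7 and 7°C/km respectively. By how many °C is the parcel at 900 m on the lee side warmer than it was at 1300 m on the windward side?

+7.66°C

1300–3300 m, dry: Δz = 2 km ⇒ ΔT = -19.4°C; T = 3.3°C
3300–4700 m, saturated: Δz = 1.4 km ⇒ ΔT = -9.8°C; T = -6.5°C
4700–900 m, dry descent: Δz = 3.8 km ⇒ ΔT = +36.86°C; T = 30.36°C
Net change vs windward start: 30.36 − 22.7 = +7.66°C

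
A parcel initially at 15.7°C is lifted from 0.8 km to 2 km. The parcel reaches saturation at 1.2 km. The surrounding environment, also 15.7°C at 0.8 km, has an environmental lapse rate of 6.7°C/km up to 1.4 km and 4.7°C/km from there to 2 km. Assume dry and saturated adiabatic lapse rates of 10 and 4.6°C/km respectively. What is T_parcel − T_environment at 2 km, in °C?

-0.84°C (parcel cooler than environment)

Parcel:
  Dry to 1200 m: -10 × 0.4 km = -4°C, so T = 11.7°C.
  Saturated to 2000 m: -4.6 × 0.8 km = -3.68°C, so T = 8.02°C.
Environment:
  Environment, lower layer to 1400 m: -6.7 × 0.6 km = -4.02°C, so T = 11.68°C.
  Environment, upper layer to 2000 m: -4.7 × 0.6 km = -2.82°C, so T = 8.86°C.
T_parcel − T_env = 8.02 − 8.86 = -0.84°C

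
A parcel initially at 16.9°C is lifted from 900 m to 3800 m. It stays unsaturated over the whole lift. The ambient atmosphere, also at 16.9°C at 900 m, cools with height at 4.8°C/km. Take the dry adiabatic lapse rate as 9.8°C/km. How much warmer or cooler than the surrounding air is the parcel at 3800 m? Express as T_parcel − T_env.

-14.5°C (parcel cooler than environment)

Parcel:
  Dry to 3800 m: -9.8 × 2.9 km = -28.42°C, so T = -11.52°C.
Environment:
  Environment to 3800 m: -4.8 × 2.9 km = -13.92°C, so T = 2.98°C.
T_parcel − T_env = -11.52 − 2.98 = -14.5°C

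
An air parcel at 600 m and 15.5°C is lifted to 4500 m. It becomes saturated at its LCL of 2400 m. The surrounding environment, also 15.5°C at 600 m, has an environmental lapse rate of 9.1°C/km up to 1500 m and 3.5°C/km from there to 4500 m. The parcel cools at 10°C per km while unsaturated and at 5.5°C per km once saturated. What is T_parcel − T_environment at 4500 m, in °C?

Parcel:
  Dry to 2400 m: -10 × 1.8 km = -18°C, so T = -2.5°C.
  Saturated to 4500 m: -5.5 × 2.1 km = -11.55°C, so T = -14.05°C.
Environment:
  Environment, lower layer to 1500 m: -9.1 × 0.9 km = -8.19°C, so T = 7.31°C.
  Environment, upper layer to 4500 m: -3.5 × 3 km = -10.5°C, so T = -3.19°C.
T_parcel − T_env = -14.05 − (-3.19) = -10.86°C

-10.86°C (parcel cooler than environment)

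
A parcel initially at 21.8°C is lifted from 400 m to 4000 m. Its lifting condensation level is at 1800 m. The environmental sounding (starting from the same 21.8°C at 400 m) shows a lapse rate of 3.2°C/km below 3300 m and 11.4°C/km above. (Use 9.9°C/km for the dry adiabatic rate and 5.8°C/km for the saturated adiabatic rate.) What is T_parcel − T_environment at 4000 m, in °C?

-9.36°C (parcel cooler than environment)

Parcel:
  Dry to 1800 m: -9.9 × 1.4 km = -13.86°C, so T = 7.94°C.
  Saturated to 4000 m: -5.8 × 2.2 km = -12.76°C, so T = -4.82°C.
Environment:
  Environment, lower layer to 3300 m: -3.2 × 2.9 km = -9.28°C, so T = 12.52°C.
  Environment, upper layer to 4000 m: -11.4 × 0.7 km = -7.98°C, so T = 4.54°C.
T_parcel − T_env = -4.82 − 4.54 = -9.36°C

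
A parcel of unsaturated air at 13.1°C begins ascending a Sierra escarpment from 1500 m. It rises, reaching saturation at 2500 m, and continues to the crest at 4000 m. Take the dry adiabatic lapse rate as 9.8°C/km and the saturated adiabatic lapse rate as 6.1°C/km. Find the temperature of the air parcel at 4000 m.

-5.85°C

1500 → 2500 m (dry, 9.8°C/km): ΔT = -9.8 × 1 = -9.8°C → T = 3.3°C
2500 → 4000 m (saturated, 6.1°C/km): ΔT = -6.1 × 1.5 = -9.15°C → T = -5.85°C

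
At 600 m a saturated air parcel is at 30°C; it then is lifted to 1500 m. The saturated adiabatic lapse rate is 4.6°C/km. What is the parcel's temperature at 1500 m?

From 600 m to 1500 m (saturated adiabatic): cools by 4.6 × 0.9 = 4.14°C, giving 25.86°C.

25.86°C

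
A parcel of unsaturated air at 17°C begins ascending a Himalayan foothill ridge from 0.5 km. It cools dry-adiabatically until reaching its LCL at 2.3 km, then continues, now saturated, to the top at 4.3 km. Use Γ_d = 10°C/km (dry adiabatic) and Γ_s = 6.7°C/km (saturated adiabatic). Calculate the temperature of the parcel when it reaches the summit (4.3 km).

500–2300 m, dry: Δz = 1.8 km ⇒ ΔT = -18°C; T = -1°C
2300–4300 m, saturated: Δz = 2 km ⇒ ΔT = -13.4°C; T = -14.4°C

-14.4°C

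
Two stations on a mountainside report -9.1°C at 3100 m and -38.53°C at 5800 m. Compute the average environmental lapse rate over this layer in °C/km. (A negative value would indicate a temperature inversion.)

Γ = −ΔT/Δz = (-9.1 − (-38.53)) / (5800 − 3100) m
  = 29.43°C / 2.7 km = 10.9°C/km

10.9°C/km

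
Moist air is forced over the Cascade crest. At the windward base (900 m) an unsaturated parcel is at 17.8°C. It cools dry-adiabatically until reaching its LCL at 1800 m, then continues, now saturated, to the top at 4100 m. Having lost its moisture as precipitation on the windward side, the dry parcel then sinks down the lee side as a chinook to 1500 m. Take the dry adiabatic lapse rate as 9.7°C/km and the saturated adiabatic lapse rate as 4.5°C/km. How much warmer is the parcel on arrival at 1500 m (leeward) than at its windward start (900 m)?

900 → 1800 m (dry, 9.7°C/km): ΔT = -9.7 × 0.9 = -8.73°C → T = 9.07°C
1800 → 4100 m (saturated, 4.5°C/km): ΔT = -4.5 × 2.3 = -10.35°C → T = -1.28°C
4100 → 1500 m (dry descent, 9.7°C/km): ΔT = +9.7 × 2.6 = +25.22°C → T = 23.94°C
Net change vs windward start: 23.94 − 17.8 = +6.14°C

+6.14°C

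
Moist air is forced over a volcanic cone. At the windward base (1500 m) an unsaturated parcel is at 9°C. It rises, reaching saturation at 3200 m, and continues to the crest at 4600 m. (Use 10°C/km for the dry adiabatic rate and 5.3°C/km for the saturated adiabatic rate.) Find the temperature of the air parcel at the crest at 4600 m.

-15.42°C

From 1500 m to 3200 m (dry): cools by 10 × 1.7 = 17°C, giving -8°C.
From 3200 m to 4600 m (saturated): cools by 5.3 × 1.4 = 7.42°C, giving -15.42°C.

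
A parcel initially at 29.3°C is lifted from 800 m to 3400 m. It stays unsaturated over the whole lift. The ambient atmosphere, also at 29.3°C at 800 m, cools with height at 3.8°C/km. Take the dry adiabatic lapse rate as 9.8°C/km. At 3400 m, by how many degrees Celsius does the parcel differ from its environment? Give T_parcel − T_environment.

Parcel:
  From 800 m to 3400 m (dry): cools by 9.8 × 2.6 = 25.48°C, giving 3.82°C.
Environment:
  From 800 m to 3400 m (environment): cools by 3.8 × 2.6 = 9.88°C, giving 19.42°C.
T_parcel − T_env = 3.82 − 19.42 = -15.6°C

-15.6°C (parcel cooler than environment)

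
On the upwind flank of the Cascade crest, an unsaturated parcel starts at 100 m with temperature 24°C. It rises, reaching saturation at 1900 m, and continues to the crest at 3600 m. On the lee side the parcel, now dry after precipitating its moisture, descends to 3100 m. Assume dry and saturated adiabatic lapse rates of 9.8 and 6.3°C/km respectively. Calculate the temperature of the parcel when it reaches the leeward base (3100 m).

From 100 m to 1900 m (dry): cools by 9.8 × 1.8 = 17.64°C, giving 6.36°C.
From 1900 m to 3600 m (saturated): cools by 6.3 × 1.7 = 10.71°C, giving -4.35°C.
From 3600 m to 3100 m (dry descent): warms by 9.8 × 0.5 = 4.9°C, giving 0.55°C.

0.55°C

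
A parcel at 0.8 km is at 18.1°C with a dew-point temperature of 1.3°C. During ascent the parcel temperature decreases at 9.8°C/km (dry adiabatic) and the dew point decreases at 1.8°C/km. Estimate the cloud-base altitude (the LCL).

T and T_d converge at 9.8 − 1.8 = 8°C per km
Height above start = (18.1 − 1.3) / 8 = 2.1 km
LCL altitude = 800 m + 2100 m = 2900 m

2.9 km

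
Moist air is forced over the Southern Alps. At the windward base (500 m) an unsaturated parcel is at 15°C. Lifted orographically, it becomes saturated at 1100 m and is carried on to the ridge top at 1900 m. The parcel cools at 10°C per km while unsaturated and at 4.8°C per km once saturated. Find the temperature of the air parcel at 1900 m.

5.16°C

Dry to 1100 m: -10 × 0.6 km = -6°C, so T = 9°C.
Saturated to 1900 m: -4.8 × 0.8 km = -3.84°C, so T = 5.16°C.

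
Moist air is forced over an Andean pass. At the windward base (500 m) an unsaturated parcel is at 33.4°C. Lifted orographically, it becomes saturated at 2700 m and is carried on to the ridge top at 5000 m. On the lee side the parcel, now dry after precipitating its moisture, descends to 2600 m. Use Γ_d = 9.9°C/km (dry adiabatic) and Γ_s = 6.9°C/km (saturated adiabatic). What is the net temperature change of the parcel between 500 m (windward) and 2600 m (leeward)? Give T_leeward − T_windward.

Dry to 2700 m: -9.9 × 2.2 km = -21.78°C, so T = 11.62°C.
Saturated to 5000 m: -6.9 × 2.3 km = -15.87°C, so T = -4.25°C.
Dry descent to 2600 m: +9.9 × 2.4 km = +23.76°C, so T = 19.51°C.
Net change vs windward start: 19.51 − 33.4 = -13.89°C

-13.89°C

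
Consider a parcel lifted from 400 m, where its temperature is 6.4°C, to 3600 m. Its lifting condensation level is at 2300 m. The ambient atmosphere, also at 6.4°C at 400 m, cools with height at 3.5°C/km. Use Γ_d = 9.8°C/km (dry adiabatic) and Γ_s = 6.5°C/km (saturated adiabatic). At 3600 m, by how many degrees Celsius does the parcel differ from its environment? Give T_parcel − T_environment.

Parcel:
  400 → 2300 m (dry, 9.8°C/km): ΔT = -9.8 × 1.9 = -18.62°C → T = -12.22°C
  2300 → 3600 m (saturated, 6.5°C/km): ΔT = -6.5 × 1.3 = -8.45°C → T = -20.67°C
Environment:
  400 → 3600 m (environment, 3.5°C/km): ΔT = -3.5 × 3.2 = -11.2°C → T = -4.8°C
T_parcel − T_env = -20.67 − (-4.8) = -15.87°C

-15.87°C (parcel cooler than environment)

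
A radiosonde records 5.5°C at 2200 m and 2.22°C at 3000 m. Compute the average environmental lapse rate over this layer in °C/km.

Γ = −ΔT/Δz = (5.5 − 2.22) / (3000 − 2200) m
  = 3.28°C / 0.8 km = 4.1°C/km

4.1°C/km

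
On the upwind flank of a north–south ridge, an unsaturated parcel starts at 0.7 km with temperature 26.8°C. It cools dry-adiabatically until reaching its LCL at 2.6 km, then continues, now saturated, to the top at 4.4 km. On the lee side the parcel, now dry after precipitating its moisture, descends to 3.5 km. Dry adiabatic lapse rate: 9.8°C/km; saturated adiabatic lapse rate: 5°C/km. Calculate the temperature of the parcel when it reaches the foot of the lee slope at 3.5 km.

Dry to 2600 m: -9.8 × 1.9 km = -18.62°C, so T = 8.18°C.
Saturated to 4400 m: -5 × 1.8 km = -9°C, so T = -0.82°C.
Dry descent to 3500 m: +9.8 × 0.9 km = +8.82°C, so T = 8°C.

8°C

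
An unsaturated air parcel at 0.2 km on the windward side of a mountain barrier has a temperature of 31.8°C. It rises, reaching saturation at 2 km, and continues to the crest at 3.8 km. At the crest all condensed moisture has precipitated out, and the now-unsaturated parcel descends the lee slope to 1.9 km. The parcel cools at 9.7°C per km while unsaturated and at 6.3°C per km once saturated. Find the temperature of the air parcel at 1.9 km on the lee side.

21.43°C

From 200 m to 2000 m (dry): cools by 9.7 × 1.8 = 17.46°C, giving 14.34°C.
From 2000 m to 3800 m (saturated): cools by 6.3 × 1.8 = 11.34°C, giving 3°C.
From 3800 m to 1900 m (dry descent): warms by 9.7 × 1.9 = 18.43°C, giving 21.43°C.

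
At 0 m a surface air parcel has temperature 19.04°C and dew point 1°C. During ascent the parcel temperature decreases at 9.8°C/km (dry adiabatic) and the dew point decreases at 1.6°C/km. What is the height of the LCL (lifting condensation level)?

T and T_d converge at 9.8 − 1.6 = 8.2°C per km
Height above start = (19.04 − 1) / 8.2 = 2.2 km
LCL altitude = 0 m + 2200 m = 2200 m

2200 m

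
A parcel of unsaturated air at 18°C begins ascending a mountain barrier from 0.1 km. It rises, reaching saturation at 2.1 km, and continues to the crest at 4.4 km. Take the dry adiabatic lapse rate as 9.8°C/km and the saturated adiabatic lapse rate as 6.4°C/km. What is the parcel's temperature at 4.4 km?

-16.32°C

From 100 m to 2100 m (dry): cools by 9.8 × 2 = 19.6°C, giving -1.6°C.
From 2100 m to 4400 m (saturated): cools by 6.4 × 2.3 = 14.72°C, giving -16.32°C.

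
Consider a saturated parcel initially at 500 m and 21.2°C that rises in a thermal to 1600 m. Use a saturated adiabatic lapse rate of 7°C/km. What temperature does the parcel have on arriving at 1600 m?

From 500 m to 1600 m (saturated adiabatic): cools by 7 × 1.1 = 7.7°C, giving 13.5°C.

13.5°C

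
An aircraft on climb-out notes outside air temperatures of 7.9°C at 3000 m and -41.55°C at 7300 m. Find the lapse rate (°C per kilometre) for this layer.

11.5°C/km

Γ = −ΔT/Δz = (7.9 − (-41.55)) / (7300 − 3000) m
  = 49.45°C / 4.3 km = 11.5°C/km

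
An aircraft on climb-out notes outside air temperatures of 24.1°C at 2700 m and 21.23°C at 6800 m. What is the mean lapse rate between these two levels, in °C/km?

Γ = −ΔT/Δz = (24.1 − 21.23) / (6800 − 2700) m
  = 2.87°C / 4.1 km = 0.7°C/km

0.7°C/km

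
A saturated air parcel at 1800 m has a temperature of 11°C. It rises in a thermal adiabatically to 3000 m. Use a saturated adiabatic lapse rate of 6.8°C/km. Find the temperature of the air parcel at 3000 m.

1800–3000 m, saturated adiabatic: Δz = 1.2 km ⇒ ΔT = -8.16°C; T = 2.84°C

2.84°C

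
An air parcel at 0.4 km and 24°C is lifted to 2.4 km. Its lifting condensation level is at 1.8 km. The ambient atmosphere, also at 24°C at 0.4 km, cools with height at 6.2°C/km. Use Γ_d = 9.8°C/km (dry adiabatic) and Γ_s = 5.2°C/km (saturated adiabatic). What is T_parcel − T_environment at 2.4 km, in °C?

Parcel:
  Dry to 1800 m: -9.8 × 1.4 km = -13.72°C, so T = 10.28°C.
  Saturated to 2400 m: -5.2 × 0.6 km = -3.12°C, so T = 7.16°C.
Environment:
  Environment to 2400 m: -6.2 × 2 km = -12.4°C, so T = 11.6°C.
T_parcel − T_env = 7.16 − 11.6 = -4.44°C

-4.44°C (parcel cooler than environment)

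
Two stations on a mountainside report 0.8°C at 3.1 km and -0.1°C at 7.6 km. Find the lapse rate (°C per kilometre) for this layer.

0.2°C/km

Γ = −ΔT/Δz = (0.8 − (-0.1)) / (7600 − 3100) m
  = 0.9°C / 4.5 km = 0.2°C/km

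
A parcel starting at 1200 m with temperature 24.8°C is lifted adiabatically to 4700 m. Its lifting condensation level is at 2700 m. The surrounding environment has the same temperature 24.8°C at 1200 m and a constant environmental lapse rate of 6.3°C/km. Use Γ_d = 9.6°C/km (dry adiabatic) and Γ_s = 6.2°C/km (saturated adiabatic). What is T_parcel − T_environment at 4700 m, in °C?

-4.75°C (parcel cooler than environment)

Parcel:
  1200–2700 m, dry: Δz = 1.5 km ⇒ ΔT = -14.4°C; T = 10.4°C
  2700–4700 m, saturated: Δz = 2 km ⇒ ΔT = -12.4°C; T = -2°C
Environment:
  1200–4700 m, environment: Δz = 3.5 km ⇒ ΔT = -22.05°C; T = 2.75°C
T_parcel − T_env = -2 − 2.75 = -4.75°C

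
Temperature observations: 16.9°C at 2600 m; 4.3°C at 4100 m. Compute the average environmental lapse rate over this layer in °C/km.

Γ = −ΔT/Δz = (16.9 − 4.3) / (4100 − 2600) m
  = 12.6°C / 1.5 km = 8.4°C/km

8.4°C/km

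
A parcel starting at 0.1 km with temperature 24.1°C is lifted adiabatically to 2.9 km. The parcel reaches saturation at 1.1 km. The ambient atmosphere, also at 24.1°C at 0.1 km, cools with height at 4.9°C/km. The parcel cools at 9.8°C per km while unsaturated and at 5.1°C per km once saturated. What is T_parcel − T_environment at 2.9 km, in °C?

-5.26°C (parcel cooler than environment)

Parcel:
  From 100 m to 1100 m (dry): cools by 9.8 × 1 = 9.8°C, giving 14.3°C.
  From 1100 m to 2900 m (saturated): cools by 5.1 × 1.8 = 9.18°C, giving 5.12°C.
Environment:
  From 100 m to 2900 m (environment): cools by 4.9 × 2.8 = 13.72°C, giving 10.38°C.
T_parcel − T_env = 5.12 − 10.38 = -5.26°C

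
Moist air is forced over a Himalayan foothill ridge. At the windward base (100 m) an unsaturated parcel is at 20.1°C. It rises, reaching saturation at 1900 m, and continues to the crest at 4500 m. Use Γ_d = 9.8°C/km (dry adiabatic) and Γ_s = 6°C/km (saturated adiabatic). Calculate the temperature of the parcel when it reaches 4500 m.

-13.14°C

100 → 1900 m (dry, 9.8°C/km): ΔT = -9.8 × 1.8 = -17.64°C → T = 2.46°C
1900 → 4500 m (saturated, 6°C/km): ΔT = -6 × 2.6 = -15.6°C → T = -13.14°C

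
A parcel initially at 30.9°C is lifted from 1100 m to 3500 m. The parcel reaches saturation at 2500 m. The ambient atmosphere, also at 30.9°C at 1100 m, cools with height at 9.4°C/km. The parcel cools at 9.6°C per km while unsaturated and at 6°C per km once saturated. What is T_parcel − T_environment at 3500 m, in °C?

+3.12°C (parcel warmer than environment)

Parcel:
  Dry to 2500 m: -9.6 × 1.4 km = -13.44°C, so T = 17.46°C.
  Saturated to 3500 m: -6 × 1 km = -6°C, so T = 11.46°C.
Environment:
  Environment to 3500 m: -9.4 × 2.4 km = -22.56°C, so T = 8.34°C.
T_parcel − T_env = 11.46 − 8.34 = +3.12°C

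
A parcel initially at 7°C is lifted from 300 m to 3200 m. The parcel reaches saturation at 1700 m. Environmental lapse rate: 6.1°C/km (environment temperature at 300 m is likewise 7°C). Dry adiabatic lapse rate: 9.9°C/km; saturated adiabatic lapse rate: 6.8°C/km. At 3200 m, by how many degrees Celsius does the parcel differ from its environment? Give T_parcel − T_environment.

-6.37°C (parcel cooler than environment)

Parcel:
  Dry to 1700 m: -9.9 × 1.4 km = -13.86°C, so T = -6.86°C.
  Saturated to 3200 m: -6.8 × 1.5 km = -10.2°C, so T = -17.06°C.
Environment:
  Environment to 3200 m: -6.1 × 2.9 km = -17.69°C, so T = -10.69°C.
T_parcel − T_env = -17.06 − (-10.69) = -6.37°C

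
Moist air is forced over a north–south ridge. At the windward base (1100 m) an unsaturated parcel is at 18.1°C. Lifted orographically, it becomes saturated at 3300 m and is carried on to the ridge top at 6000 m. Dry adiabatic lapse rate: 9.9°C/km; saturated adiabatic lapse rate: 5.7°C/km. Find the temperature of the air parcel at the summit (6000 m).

1100–3300 m, dry: Δz = 2.2 km ⇒ ΔT = -21.78°C; T = -3.68°C
3300–6000 m, saturated: Δz = 2.7 km ⇒ ΔT = -15.39°C; T = -19.07°C

-19.07°C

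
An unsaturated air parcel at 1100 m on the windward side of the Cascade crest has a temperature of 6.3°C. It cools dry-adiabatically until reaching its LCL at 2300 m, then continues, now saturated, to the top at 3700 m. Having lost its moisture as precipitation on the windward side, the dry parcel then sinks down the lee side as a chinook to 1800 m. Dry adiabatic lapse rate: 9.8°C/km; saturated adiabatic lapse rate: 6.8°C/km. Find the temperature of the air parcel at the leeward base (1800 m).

3.64°C

1100 → 2300 m (dry, 9.8°C/km): ΔT = -9.8 × 1.2 = -11.76°C → T = -5.46°C
2300 → 3700 m (saturated, 6.8°C/km): ΔT = -6.8 × 1.4 = -9.52°C → T = -14.98°C
3700 → 1800 m (dry descent, 9.8°C/km): ΔT = +9.8 × 1.9 = +18.62°C → T = 3.64°C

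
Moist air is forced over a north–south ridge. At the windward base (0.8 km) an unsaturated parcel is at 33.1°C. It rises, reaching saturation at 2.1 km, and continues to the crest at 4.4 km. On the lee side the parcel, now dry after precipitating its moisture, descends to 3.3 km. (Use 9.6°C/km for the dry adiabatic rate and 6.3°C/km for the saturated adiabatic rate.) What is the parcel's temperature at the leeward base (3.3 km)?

Dry to 2100 m: -9.6 × 1.3 km = -12.48°C, so T = 20.62°C.
Saturated to 4400 m: -6.3 × 2.3 km = -14.49°C, so T = 6.13°C.
Dry descent to 3300 m: +9.6 × 1.1 km = +10.56°C, so T = 16.69°C.

16.69°C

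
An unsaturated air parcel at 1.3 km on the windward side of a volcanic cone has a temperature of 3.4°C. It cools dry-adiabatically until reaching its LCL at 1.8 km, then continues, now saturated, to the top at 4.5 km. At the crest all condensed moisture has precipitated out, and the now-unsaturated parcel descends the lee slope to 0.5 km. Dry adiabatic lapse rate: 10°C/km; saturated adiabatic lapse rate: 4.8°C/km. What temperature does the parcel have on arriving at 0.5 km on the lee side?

25.44°C

1300 → 1800 m (dry, 10°C/km): ΔT = -10 × 0.5 = -5°C → T = -1.6°C
1800 → 4500 m (saturated, 4.8°C/km): ΔT = -4.8 × 2.7 = -12.96°C → T = -14.56°C
4500 → 500 m (dry descent, 10°C/km): ΔT = +10 × 4 = +40°C → T = 25.44°C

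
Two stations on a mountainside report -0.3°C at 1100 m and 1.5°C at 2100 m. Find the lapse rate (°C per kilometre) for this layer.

Γ = −ΔT/Δz = (-0.3 − 1.5) / (2100 − 1100) m
  = -1.8°C / 1 km = -1.8°C/km

-1.8°C/km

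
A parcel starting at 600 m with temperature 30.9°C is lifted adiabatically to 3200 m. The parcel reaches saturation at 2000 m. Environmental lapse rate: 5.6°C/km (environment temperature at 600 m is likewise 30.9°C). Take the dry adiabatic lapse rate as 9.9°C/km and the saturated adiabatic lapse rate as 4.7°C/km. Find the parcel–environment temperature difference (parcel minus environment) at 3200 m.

-4.94°C (parcel cooler than environment)

Parcel:
  Dry to 2000 m: -9.9 × 1.4 km = -13.86°C, so T = 17.04°C.
  Saturated to 3200 m: -4.7 × 1.2 km = -5.64°C, so T = 11.4°C.
Environment:
  Environment to 3200 m: -5.6 × 2.6 km = -14.56°C, so T = 16.34°C.
T_parcel − T_env = 11.4 − 16.34 = -4.94°C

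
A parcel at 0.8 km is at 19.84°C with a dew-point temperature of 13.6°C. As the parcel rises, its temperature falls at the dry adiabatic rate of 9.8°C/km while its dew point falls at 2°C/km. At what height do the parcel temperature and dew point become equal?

1.6 km

T and T_d converge at 9.8 − 2 = 7.8°C per km
Height above start = (19.84 − 13.6) / 7.8 = 0.8 km
LCL altitude = 800 m + 800 m = 1600 m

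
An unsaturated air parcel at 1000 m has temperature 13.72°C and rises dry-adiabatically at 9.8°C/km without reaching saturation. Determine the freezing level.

2400 m

Height above start = (13.72 − 0) / 9.8 = 1.4 km
Altitude = 1000 m + 1400 m = 2400 m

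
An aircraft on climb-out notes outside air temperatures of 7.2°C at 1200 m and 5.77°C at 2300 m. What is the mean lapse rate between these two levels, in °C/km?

1.3°C/km

Γ = −ΔT/Δz = (7.2 − 5.77) / (2300 − 1200) m
  = 1.43°C / 1.1 km = 1.3°C/km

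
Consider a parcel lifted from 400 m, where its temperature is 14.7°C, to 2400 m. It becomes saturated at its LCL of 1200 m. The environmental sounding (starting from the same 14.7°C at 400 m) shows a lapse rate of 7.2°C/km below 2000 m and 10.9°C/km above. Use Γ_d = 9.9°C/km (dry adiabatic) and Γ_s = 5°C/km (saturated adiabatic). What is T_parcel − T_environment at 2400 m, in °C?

+1.96°C (parcel warmer than environment)

Parcel:
  400 → 1200 m (dry, 9.9°C/km): ΔT = -9.9 × 0.8 = -7.92°C → T = 6.78°C
  1200 → 2400 m (saturated, 5°C/km): ΔT = -5 × 1.2 = -6°C → T = 0.78°C
Environment:
  400 → 2000 m (environment, lower layer, 7.2°C/km): ΔT = -7.2 × 1.6 = -11.52°C → T = 3.18°C
  2000 → 2400 m (environment, upper layer, 10.9°C/km): ΔT = -10.9 × 0.4 = -4.36°C → T = -1.18°C
T_parcel − T_env = 0.78 − (-1.18) = +1.96°C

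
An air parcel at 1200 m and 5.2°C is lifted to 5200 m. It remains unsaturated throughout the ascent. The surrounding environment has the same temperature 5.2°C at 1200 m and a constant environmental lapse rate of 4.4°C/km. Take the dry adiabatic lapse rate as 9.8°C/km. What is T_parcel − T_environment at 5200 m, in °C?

Parcel:
  From 1200 m to 5200 m (dry): cools by 9.8 × 4 = 39.2°C, giving -34°C.
Environment:
  From 1200 m to 5200 m (environment): cools by 4.4 × 4 = 17.6°C, giving -12.4°C.
T_parcel − T_env = -34 − (-12.4) = -21.6°C

-21.6°C (parcel cooler than environment)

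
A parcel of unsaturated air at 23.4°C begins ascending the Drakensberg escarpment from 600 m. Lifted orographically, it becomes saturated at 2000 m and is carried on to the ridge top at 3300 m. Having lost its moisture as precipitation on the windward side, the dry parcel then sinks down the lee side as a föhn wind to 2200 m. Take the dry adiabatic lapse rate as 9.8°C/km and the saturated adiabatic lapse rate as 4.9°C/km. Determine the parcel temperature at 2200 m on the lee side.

600 → 2000 m (dry, 9.8°C/km): ΔT = -9.8 × 1.4 = -13.72°C → T = 9.68°C
2000 → 3300 m (saturated, 4.9°C/km): ΔT = -4.9 × 1.3 = -6.37°C → T = 3.31°C
3300 → 2200 m (dry descent, 9.8°C/km): ΔT = +9.8 × 1.1 = +10.78°C → T = 14.09°C

14.09°C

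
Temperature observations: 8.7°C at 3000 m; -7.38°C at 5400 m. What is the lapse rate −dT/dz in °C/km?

Γ = −ΔT/Δz = (8.7 − (-7.38)) / (5400 − 3000) m
  = 16.08°C / 2.4 km = 6.7°C/km

6.7°C/km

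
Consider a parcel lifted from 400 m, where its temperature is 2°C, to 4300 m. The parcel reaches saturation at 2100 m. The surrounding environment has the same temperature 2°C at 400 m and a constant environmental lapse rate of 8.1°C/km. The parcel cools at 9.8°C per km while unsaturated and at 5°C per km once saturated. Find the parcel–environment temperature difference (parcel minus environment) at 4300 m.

+3.93°C (parcel warmer than environment)

Parcel:
  Dry to 2100 m: -9.8 × 1.7 km = -16.66°C, so T = -14.66°C.
  Saturated to 4300 m: -5 × 2.2 km = -11°C, so T = -25.66°C.
Environment:
  Environment to 4300 m: -8.1 × 3.9 km = -31.59°C, so T = -29.59°C.
T_parcel − T_env = -25.66 − (-29.59) = +3.93°C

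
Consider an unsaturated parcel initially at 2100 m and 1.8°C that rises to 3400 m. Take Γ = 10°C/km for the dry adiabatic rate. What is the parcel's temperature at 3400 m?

-11.2°C

From 2100 m to 3400 m (dry adiabatic): cools by 10 × 1.3 = 13°C, giving -11.2°C.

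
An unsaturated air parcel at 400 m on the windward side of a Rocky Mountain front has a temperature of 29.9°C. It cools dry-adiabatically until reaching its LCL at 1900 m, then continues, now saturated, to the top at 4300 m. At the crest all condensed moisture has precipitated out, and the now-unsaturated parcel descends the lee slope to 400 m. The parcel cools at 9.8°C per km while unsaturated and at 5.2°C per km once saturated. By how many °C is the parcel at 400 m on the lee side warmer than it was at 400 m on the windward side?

Dry to 1900 m: -9.8 × 1.5 km = -14.7°C, so T = 15.2°C.
Saturated to 4300 m: -5.2 × 2.4 km = -12.48°C, so T = 2.72°C.
Dry descent to 400 m: +9.8 × 3.9 km = +38.22°C, so T = 40.94°C.
Net change vs windward start: 40.94 − 29.9 = +11.04°C

+11.04°C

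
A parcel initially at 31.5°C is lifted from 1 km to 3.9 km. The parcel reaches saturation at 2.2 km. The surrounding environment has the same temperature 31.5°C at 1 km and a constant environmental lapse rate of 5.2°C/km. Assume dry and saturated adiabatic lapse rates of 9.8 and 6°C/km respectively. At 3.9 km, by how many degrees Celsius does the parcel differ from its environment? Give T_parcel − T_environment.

Parcel:
  Dry to 2200 m: -9.8 × 1.2 km = -11.76°C, so T = 19.74°C.
  Saturated to 3900 m: -6 × 1.7 km = -10.2°C, so T = 9.54°C.
Environment:
  Environment to 3900 m: -5.2 × 2.9 km = -15.08°C, so T = 16.42°C.
T_parcel − T_env = 9.54 − 16.42 = -6.88°C

-6.88°C (parcel cooler than environment)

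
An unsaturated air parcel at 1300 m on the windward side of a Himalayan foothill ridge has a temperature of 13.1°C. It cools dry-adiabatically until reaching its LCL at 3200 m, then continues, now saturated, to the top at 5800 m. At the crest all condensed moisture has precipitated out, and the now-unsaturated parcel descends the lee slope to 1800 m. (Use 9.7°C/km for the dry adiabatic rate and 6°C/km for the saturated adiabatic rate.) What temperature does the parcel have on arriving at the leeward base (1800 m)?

Dry to 3200 m: -9.7 × 1.9 km = -18.43°C, so T = -5.33°C.
Saturated to 5800 m: -6 × 2.6 km = -15.6°C, so T = -20.93°C.
Dry descent to 1800 m: +9.7 × 4 km = +38.8°C, so T = 17.87°C.

17.87°C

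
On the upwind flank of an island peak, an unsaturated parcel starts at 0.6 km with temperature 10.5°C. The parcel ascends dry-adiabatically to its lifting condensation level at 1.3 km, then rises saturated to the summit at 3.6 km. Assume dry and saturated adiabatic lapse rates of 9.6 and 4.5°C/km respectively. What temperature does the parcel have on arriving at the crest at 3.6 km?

-6.57°C

Dry to 1300 m: -9.6 × 0.7 km = -6.72°C, so T = 3.78°C.
Saturated to 3600 m: -4.5 × 2.3 km = -10.35°C, so T = -6.57°C.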